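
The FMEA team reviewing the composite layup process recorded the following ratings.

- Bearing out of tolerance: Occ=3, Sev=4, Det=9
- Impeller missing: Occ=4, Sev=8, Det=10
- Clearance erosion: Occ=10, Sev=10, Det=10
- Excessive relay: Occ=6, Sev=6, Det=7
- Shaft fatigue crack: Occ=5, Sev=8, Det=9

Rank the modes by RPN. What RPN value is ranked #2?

360

RPN = Severity × Occurrence × Detection:
  Bearing out of tolerance: 4 × 3 × 9 = 108
  Impeller missing: 8 × 4 × 10 = 320
  Clearance erosion: 10 × 10 × 10 = 1000
  Excessive relay: 6 × 6 × 7 = 252
  Shaft fatigue crack: 8 × 5 × 9 = 360
Sorted descending: 1000, 360, 320, 252, 108.
The second-highest RPN is 360 (Shaft fatigue crack).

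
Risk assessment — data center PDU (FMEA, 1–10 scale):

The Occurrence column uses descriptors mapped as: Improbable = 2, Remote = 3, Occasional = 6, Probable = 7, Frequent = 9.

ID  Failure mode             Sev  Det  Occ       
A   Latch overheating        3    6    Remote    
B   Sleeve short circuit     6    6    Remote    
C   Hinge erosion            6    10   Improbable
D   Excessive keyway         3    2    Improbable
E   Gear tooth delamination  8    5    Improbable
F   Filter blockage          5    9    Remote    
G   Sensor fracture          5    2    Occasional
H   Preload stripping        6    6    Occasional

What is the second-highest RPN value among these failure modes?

135

RPN = Severity × Occurrence × Detection:
  A: 3 × 3 × 6 = 54
  B: 6 × 3 × 6 = 108
  C: 6 × 2 × 10 = 120
  D: 3 × 2 × 2 = 12
  E: 8 × 2 × 5 = 80
  F: 5 × 3 × 9 = 135
  G: 5 × 6 × 2 = 60
  H: 6 × 6 × 6 = 216
Sorted descending: 216, 135, 120, 108, 80, 60, 54, 12.
The second-highest RPN is 135 (F).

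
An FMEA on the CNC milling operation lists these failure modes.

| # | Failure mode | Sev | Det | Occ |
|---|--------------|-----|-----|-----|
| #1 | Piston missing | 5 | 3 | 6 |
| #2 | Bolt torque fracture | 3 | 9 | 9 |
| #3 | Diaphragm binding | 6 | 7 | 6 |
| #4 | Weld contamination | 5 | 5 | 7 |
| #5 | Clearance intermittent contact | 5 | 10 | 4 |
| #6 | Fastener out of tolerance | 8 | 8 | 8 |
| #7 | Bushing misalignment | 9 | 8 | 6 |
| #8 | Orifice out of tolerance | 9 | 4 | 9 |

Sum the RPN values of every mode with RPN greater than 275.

RPN = Severity × Occurrence × Detection:
  #1: 5 × 6 × 3 = 90
  #2: 3 × 9 × 9 = 243
  #3: 6 × 6 × 7 = 252
  #4: 5 × 7 × 5 = 175
  #5: 5 × 4 × 10 = 200
  #6: 8 × 8 × 8 = 512
  #7: 9 × 6 × 8 = 432
  #8: 9 × 9 × 4 = 324
RPN > 275: #6 (512), #7 (432), #8 (324).
Sum: 512 + 432 + 324 = 1268.

1268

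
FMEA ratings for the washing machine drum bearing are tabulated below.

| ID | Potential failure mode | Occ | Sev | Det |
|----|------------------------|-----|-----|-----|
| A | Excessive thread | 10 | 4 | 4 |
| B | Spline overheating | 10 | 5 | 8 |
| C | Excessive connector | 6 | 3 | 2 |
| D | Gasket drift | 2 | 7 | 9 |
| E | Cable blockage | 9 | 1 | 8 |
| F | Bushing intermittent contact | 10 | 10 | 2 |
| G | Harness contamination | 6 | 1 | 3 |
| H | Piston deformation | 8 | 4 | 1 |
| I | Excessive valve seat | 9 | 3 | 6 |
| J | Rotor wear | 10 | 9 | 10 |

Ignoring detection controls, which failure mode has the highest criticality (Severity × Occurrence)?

Criticality = Severity × Occurrence:
  A: 4 × 10 = 40
  B: 5 × 10 = 50
  C: 3 × 6 = 18
  D: 7 × 2 = 14
  E: 1 × 9 = 9
  F: 10 × 10 = 100
  G: 1 × 6 = 6
  H: 4 × 8 = 32
  I: 3 × 9 = 27
  J: 9 × 10 = 90
Highest criticality is 100 → F.

F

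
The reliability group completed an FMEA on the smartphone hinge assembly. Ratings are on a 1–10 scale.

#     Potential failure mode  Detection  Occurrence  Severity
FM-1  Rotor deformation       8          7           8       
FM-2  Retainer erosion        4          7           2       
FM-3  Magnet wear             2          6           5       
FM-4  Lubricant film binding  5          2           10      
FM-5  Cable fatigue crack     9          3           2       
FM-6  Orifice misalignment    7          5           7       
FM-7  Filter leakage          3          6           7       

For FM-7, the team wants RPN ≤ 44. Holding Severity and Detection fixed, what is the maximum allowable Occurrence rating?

FM-7: S=7, O=6, D=3 → current RPN = 126.
Fixed product = 21. Need 21 × O ≤ 44, so O ≤ 44/21 = 2.10.
Maximum integer Occurrence rating = 2 (gives RPN 42; O=3 would give 63 > 44).

2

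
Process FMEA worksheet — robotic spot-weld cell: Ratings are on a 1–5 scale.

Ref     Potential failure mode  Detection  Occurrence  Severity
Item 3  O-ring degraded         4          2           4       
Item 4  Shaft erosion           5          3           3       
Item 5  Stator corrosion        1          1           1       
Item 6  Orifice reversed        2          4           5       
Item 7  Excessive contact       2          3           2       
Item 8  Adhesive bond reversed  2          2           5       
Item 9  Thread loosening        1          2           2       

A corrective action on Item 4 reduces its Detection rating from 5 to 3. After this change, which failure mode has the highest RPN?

Item 6

RPN = Severity × Occurrence × Detection:
  Item 3: 4 × 2 × 4 = 32
  Item 4: 3 × 3 × 5 = 45
  Item 5: 1 × 1 × 1 = 1
  Item 6: 5 × 4 × 2 = 40
  Item 7: 2 × 3 × 2 = 12
  Item 8: 5 × 2 × 2 = 20
  Item 9: 2 × 2 × 1 = 4
After action: Item 4 → 3 × 3 × 3 = 27.
Revised RPNs: Item 6=40, Item 3=32, Item 4=27, Item 8=20, Item 7=12, Item 9=4, Item 5=1.
Highest is now Item 6 (40).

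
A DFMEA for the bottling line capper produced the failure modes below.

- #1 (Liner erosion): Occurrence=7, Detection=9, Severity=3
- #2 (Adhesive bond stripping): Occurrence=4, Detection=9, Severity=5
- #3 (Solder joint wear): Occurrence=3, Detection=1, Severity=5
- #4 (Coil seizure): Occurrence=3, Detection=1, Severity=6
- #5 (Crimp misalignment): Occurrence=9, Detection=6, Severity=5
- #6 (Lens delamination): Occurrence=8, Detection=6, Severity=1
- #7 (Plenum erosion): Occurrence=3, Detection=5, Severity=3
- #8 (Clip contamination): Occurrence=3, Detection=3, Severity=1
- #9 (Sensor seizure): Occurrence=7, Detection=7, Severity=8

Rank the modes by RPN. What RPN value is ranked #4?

RPN = Severity × Occurrence × Detection:
  #1: 3 × 7 × 9 = 189
  #2: 5 × 4 × 9 = 180
  #3: 5 × 3 × 1 = 15
  #4: 6 × 3 × 1 = 18
  #5: 5 × 9 × 6 = 270
  #6: 1 × 8 × 6 = 48
  #7: 3 × 3 × 5 = 45
  #8: 1 × 3 × 3 = 9
  #9: 8 × 7 × 7 = 392
Sorted descending: 392, 270, 189, 180, 48, 45, 18, 15, 9.
The fourth-highest RPN is 180 (#2).

180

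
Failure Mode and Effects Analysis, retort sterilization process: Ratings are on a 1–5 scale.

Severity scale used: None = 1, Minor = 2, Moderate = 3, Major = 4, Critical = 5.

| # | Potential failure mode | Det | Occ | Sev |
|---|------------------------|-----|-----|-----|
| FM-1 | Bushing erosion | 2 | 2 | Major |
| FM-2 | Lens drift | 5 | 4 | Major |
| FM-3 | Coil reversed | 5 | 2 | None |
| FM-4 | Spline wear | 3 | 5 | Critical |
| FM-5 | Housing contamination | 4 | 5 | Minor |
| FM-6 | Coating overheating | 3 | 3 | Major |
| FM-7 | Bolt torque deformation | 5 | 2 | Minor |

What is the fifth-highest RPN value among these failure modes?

RPN = Severity × Occurrence × Detection:
  FM-1: 4 × 2 × 2 = 16
  FM-2: 4 × 4 × 5 = 80
  FM-3: 1 × 2 × 5 = 10
  FM-4: 5 × 5 × 3 = 75
  FM-5: 2 × 5 × 4 = 40
  FM-6: 4 × 3 × 3 = 36
  FM-7: 2 × 2 × 5 = 20
Sorted descending: 80, 75, 40, 36, 20, 16, 10.
The fifth-highest RPN is 20 (FM-7).

20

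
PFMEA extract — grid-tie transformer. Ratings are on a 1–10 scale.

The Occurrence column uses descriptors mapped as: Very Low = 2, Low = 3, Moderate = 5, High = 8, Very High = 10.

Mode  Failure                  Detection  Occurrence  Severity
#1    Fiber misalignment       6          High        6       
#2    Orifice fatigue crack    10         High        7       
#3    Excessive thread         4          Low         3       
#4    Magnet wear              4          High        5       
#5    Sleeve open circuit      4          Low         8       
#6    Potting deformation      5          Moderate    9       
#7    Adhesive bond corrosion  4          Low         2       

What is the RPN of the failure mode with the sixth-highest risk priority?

36

RPN = Severity × Occurrence × Detection:
  #1: 6 × 8 × 6 = 288
  #2: 7 × 8 × 10 = 560
  #3: 3 × 3 × 4 = 36
  #4: 5 × 8 × 4 = 160
  #5: 8 × 3 × 4 = 96
  #6: 9 × 5 × 5 = 225
  #7: 2 × 3 × 4 = 24
Sorted descending: 560, 288, 225, 160, 96, 36, 24.
The sixth-highest RPN is 36 (#3).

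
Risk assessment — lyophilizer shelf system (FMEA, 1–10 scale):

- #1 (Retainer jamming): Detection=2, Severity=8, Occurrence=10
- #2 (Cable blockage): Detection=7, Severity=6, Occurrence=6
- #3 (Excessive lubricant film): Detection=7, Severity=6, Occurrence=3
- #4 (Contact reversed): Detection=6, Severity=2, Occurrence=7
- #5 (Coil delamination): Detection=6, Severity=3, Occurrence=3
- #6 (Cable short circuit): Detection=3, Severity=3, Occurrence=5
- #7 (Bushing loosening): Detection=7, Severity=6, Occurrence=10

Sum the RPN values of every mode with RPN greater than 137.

832

RPN = Severity × Occurrence × Detection:
  #1: 8 × 10 × 2 = 160
  #2: 6 × 6 × 7 = 252
  #3: 6 × 3 × 7 = 126
  #4: 2 × 7 × 6 = 84
  #5: 3 × 3 × 6 = 54
  #6: 3 × 5 × 3 = 45
  #7: 6 × 10 × 7 = 420
RPN > 137: #1 (160), #2 (252), #7 (420).
Sum: 160 + 252 + 420 = 832.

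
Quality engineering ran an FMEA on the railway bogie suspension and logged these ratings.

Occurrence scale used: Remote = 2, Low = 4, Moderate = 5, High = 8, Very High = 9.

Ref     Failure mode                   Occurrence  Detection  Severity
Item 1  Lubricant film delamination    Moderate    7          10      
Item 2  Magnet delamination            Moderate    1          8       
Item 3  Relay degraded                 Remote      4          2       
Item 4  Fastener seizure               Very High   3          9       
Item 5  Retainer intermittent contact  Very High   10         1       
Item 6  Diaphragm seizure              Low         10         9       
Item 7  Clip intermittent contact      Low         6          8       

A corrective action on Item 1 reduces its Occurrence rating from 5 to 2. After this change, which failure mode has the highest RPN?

RPN = Severity × Occurrence × Detection:
  Item 1: 10 × 5 × 7 = 350
  Item 2: 8 × 5 × 1 = 40
  Item 3: 2 × 2 × 4 = 16
  Item 4: 9 × 9 × 3 = 243
  Item 5: 1 × 9 × 10 = 90
  Item 6: 9 × 4 × 10 = 360
  Item 7: 8 × 4 × 6 = 192
After action: Item 1 → 10 × 2 × 7 = 140.
Revised RPNs: Item 6=360, Item 4=243, Item 7=192, Item 1=140, Item 5=90, Item 2=40, Item 3=16.
Highest is now Item 6 (360).

Item 6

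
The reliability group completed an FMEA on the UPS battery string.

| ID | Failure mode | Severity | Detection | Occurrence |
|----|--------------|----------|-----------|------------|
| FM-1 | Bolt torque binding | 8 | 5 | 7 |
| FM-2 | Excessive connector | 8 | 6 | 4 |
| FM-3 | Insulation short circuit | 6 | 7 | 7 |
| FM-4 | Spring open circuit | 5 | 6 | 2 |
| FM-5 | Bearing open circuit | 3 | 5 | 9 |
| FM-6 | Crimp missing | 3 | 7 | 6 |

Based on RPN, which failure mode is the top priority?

RPN = Severity × Occurrence × Detection:
  FM-1: 8 × 7 × 5 = 280
  FM-2: 8 × 4 × 6 = 192
  FM-3: 6 × 7 × 7 = 294
  FM-4: 5 × 2 × 6 = 60
  FM-5: 3 × 9 × 5 = 135
  FM-6: 3 × 6 × 7 = 126
Highest RPN is 294 → FM-3.

FM-3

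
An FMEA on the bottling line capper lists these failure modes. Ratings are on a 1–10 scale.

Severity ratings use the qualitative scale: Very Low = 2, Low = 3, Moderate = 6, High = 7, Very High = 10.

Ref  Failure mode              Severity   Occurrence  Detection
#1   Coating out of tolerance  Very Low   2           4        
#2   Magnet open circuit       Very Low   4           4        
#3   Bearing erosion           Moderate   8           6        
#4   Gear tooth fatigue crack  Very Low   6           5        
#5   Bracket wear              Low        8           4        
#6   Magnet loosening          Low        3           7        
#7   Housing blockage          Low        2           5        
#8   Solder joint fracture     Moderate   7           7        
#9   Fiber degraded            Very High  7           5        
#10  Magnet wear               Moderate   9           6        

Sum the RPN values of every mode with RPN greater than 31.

RPN = Severity × Occurrence × Detection:
  #1: 2 × 2 × 4 = 16
  #2: 2 × 4 × 4 = 32
  #3: 6 × 8 × 6 = 288
  #4: 2 × 6 × 5 = 60
  #5: 3 × 8 × 4 = 96
  #6: 3 × 3 × 7 = 63
  #7: 3 × 2 × 5 = 30
  #8: 6 × 7 × 7 = 294
  #9: 10 × 7 × 5 = 350
  #10: 6 × 9 × 6 = 324
RPN > 31: #2 (32), #3 (288), #4 (60), #5 (96), #6 (63), #8 (294), #9 (350), #10 (324).
Sum: 32 + 288 + 60 + 96 + 63 + 294 + 350 + 324 = 1507.

1507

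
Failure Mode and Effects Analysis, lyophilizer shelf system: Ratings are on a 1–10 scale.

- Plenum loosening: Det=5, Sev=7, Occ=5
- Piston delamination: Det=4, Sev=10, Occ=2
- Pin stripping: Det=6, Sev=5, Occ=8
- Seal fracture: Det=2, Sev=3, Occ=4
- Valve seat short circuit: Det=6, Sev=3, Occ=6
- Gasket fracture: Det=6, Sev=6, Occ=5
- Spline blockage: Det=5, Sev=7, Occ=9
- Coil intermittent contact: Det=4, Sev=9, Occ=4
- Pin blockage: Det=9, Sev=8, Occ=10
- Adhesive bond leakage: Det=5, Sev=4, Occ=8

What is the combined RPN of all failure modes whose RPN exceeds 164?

1630

RPN = Severity × Occurrence × Detection:
  Plenum loosening: 7 × 5 × 5 = 175
  Piston delamination: 10 × 2 × 4 = 80
  Pin stripping: 5 × 8 × 6 = 240
  Seal fracture: 3 × 4 × 2 = 24
  Valve seat short circuit: 3 × 6 × 6 = 108
  Gasket fracture: 6 × 5 × 6 = 180
  Spline blockage: 7 × 9 × 5 = 315
  Coil intermittent contact: 9 × 4 × 4 = 144
  Pin blockage: 8 × 10 × 9 = 720
  Adhesive bond leakage: 4 × 8 × 5 = 160
RPN > 164: Plenum loosening (175), Pin stripping (240), Gasket fracture (180), Spline blockage (315), Pin blockage (720).
Sum: 175 + 240 + 180 + 315 + 720 = 1630.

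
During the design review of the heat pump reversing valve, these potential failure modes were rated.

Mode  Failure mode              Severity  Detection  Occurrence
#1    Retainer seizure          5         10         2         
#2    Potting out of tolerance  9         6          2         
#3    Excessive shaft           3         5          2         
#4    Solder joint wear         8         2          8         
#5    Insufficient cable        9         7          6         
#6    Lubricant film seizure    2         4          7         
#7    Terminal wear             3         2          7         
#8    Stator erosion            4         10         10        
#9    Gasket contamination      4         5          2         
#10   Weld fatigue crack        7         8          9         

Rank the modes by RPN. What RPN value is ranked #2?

RPN = Severity × Occurrence × Detection:
  #1: 5 × 2 × 10 = 100
  #2: 9 × 2 × 6 = 108
  #3: 3 × 2 × 5 = 30
  #4: 8 × 8 × 2 = 128
  #5: 9 × 6 × 7 = 378
  #6: 2 × 7 × 4 = 56
  #7: 3 × 7 × 2 = 42
  #8: 4 × 10 × 10 = 400
  #9: 4 × 2 × 5 = 40
  #10: 7 × 9 × 8 = 504
Sorted descending: 504, 400, 378, 128, 108, 100, 56, 42, 40, 30.
The second-highest RPN is 400 (#8).

400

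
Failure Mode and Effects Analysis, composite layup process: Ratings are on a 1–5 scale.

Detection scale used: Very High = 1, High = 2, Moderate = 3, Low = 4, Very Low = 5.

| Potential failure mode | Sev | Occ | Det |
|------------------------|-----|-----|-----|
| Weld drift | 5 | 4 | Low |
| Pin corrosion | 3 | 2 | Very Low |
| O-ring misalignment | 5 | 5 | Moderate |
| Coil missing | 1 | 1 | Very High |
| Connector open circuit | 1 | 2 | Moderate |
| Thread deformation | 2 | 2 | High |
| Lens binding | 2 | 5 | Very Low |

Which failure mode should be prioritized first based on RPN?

Weld drift

RPN = Severity × Occurrence × Detection:
  Weld drift: 5 × 4 × 4 = 80
  Pin corrosion: 3 × 2 × 5 = 30
  O-ring misalignment: 5 × 5 × 3 = 75
  Coil missing: 1 × 1 × 1 = 1
  Connector open circuit: 1 × 2 × 3 = 6
  Thread deformation: 2 × 2 × 2 = 8
  Lens binding: 2 × 5 × 5 = 50
Highest RPN is 80 → Weld drift.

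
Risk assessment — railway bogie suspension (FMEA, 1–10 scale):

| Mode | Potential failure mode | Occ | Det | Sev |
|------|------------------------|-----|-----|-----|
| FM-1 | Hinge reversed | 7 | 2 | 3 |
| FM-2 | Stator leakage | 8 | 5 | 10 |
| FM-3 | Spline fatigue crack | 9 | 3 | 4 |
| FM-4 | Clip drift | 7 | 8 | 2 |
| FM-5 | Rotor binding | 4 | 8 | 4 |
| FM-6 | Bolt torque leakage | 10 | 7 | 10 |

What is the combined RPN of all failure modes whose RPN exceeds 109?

1340

RPN = Severity × Occurrence × Detection:
  FM-1: 3 × 7 × 2 = 42
  FM-2: 10 × 8 × 5 = 400
  FM-3: 4 × 9 × 3 = 108
  FM-4: 2 × 7 × 8 = 112
  FM-5: 4 × 4 × 8 = 128
  FM-6: 10 × 10 × 7 = 700
RPN > 109: FM-2 (400), FM-4 (112), FM-5 (128), FM-6 (700).
Sum: 400 + 112 + 128 + 700 = 1340.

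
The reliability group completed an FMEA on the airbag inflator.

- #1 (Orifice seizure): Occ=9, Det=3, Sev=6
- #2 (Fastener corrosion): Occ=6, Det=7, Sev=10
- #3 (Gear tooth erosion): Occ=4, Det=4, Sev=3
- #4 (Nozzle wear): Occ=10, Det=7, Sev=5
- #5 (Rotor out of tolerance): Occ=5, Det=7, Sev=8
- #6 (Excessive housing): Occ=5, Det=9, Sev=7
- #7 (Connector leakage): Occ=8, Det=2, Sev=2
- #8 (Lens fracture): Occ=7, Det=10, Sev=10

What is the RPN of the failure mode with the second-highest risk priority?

RPN = Severity × Occurrence × Detection:
  #1: 6 × 9 × 3 = 162
  #2: 10 × 6 × 7 = 420
  #3: 3 × 4 × 4 = 48
  #4: 5 × 10 × 7 = 350
  #5: 8 × 5 × 7 = 280
  #6: 7 × 5 × 9 = 315
  #7: 2 × 8 × 2 = 32
  #8: 10 × 7 × 10 = 700
Sorted descending: 700, 420, 350, 315, 280, 162, 48, 32.
The second-highest RPN is 420 (#2).

420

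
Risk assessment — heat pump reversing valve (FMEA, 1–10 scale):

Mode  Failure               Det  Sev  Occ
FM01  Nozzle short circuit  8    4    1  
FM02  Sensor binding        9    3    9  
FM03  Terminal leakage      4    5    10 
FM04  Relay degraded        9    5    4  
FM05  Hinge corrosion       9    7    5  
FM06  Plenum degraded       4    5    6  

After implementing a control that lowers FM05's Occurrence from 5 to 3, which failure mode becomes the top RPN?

FM02

RPN = Severity × Occurrence × Detection:
  FM01: 4 × 1 × 8 = 32
  FM02: 3 × 9 × 9 = 243
  FM03: 5 × 10 × 4 = 200
  FM04: 5 × 4 × 9 = 180
  FM05: 7 × 5 × 9 = 315
  FM06: 5 × 6 × 4 = 120
After action: FM05 → 7 × 3 × 9 = 189.
Revised RPNs: FM02=243, FM03=200, FM05=189, FM04=180, FM06=120, FM01=32.
Highest is now FM02 (243).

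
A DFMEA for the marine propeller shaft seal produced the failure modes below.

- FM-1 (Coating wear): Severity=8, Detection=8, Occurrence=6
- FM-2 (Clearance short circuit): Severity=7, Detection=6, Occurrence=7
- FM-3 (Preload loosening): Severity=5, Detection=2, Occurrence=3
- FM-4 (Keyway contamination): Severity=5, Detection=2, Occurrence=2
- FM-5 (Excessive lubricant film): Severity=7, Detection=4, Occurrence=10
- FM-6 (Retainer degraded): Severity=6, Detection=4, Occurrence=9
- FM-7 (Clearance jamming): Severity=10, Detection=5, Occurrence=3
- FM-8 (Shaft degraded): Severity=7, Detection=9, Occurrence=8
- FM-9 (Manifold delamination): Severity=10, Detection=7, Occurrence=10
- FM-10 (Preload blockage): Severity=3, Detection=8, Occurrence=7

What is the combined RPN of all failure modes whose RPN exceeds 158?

RPN = Severity × Occurrence × Detection:
  FM-1: 8 × 6 × 8 = 384
  FM-2: 7 × 7 × 6 = 294
  FM-3: 5 × 3 × 2 = 30
  FM-4: 5 × 2 × 2 = 20
  FM-5: 7 × 10 × 4 = 280
  FM-6: 6 × 9 × 4 = 216
  FM-7: 10 × 3 × 5 = 150
  FM-8: 7 × 8 × 9 = 504
  FM-9: 10 × 10 × 7 = 700
  FM-10: 3 × 7 × 8 = 168
RPN > 158: FM-1 (384), FM-2 (294), FM-5 (280), FM-6 (216), FM-8 (504), FM-9 (700), FM-10 (168).
Sum: 384 + 294 + 280 + 216 + 504 + 700 + 168 = 2546.

2546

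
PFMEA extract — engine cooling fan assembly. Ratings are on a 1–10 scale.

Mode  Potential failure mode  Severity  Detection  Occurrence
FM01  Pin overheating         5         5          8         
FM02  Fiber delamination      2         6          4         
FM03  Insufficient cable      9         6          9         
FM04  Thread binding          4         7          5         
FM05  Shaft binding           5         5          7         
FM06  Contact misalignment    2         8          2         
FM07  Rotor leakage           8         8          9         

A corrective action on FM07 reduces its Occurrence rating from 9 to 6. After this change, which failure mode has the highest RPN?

RPN = Severity × Occurrence × Detection:
  FM01: 5 × 8 × 5 = 200
  FM02: 2 × 4 × 6 = 48
  FM03: 9 × 9 × 6 = 486
  FM04: 4 × 5 × 7 = 140
  FM05: 5 × 7 × 5 = 175
  FM06: 2 × 2 × 8 = 32
  FM07: 8 × 9 × 8 = 576
After action: FM07 → 8 × 6 × 8 = 384.
Revised RPNs: FM03=486, FM07=384, FM01=200, FM05=175, FM04=140, FM02=48, FM06=32.
Highest is now FM03 (486).

FM03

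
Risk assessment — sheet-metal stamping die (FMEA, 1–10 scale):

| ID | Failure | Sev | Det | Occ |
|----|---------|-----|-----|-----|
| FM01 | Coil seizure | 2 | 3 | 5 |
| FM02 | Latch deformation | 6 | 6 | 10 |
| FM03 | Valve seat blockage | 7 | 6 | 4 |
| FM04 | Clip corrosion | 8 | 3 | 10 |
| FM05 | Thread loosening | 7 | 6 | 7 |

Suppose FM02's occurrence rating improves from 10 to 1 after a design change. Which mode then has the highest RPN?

RPN = Severity × Occurrence × Detection:
  FM01: 2 × 5 × 3 = 30
  FM02: 6 × 10 × 6 = 360
  FM03: 7 × 4 × 6 = 168
  FM04: 8 × 10 × 3 = 240
  FM05: 7 × 7 × 6 = 294
After action: FM02 → 6 × 1 × 6 = 36.
Revised RPNs: FM05=294, FM04=240, FM03=168, FM02=36, FM01=30.
Highest is now FM05 (294).

FM05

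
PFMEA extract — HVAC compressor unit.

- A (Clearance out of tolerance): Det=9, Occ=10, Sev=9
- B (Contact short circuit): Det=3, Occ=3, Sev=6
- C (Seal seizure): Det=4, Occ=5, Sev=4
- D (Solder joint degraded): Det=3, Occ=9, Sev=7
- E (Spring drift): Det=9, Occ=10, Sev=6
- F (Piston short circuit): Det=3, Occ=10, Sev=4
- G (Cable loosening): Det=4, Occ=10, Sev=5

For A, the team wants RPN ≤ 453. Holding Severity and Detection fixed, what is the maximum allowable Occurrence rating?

A: S=9, O=10, D=9 → current RPN = 810.
Fixed product = 81. Need 81 × O ≤ 453, so O ≤ 453/81 = 5.59.
Maximum integer Occurrence rating = 5 (gives RPN 405; O=6 would give 486 > 453).

5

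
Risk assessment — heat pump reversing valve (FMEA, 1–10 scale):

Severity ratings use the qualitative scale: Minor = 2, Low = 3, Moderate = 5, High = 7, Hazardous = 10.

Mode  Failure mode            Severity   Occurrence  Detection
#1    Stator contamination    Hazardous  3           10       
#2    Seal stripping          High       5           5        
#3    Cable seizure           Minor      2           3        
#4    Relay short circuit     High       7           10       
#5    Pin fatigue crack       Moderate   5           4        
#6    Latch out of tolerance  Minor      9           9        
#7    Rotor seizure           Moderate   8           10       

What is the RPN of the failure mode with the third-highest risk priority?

300

RPN = Severity × Occurrence × Detection:
  #1: 10 × 3 × 10 = 300
  #2: 7 × 5 × 5 = 175
  #3: 2 × 2 × 3 = 12
  #4: 7 × 7 × 10 = 490
  #5: 5 × 5 × 4 = 100
  #6: 2 × 9 × 9 = 162
  #7: 5 × 8 × 10 = 400
Sorted descending: 490, 400, 300, 175, 162, 100, 12.
The third-highest RPN is 300 (#1).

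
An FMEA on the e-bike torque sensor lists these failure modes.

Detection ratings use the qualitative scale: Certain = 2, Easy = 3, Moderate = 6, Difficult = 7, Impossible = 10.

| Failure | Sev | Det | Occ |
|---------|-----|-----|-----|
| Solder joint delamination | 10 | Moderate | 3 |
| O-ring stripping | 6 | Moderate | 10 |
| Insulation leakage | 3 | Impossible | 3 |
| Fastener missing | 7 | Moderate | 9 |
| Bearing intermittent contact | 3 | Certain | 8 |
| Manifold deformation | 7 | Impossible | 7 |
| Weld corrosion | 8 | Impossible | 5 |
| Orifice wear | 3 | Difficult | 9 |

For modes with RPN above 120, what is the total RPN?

RPN = Severity × Occurrence × Detection:
  Solder joint delamination: 10 × 3 × 6 = 180
  O-ring stripping: 6 × 10 × 6 = 360
  Insulation leakage: 3 × 3 × 10 = 90
  Fastener missing: 7 × 9 × 6 = 378
  Bearing intermittent contact: 3 × 8 × 2 = 48
  Manifold deformation: 7 × 7 × 10 = 490
  Weld corrosion: 8 × 5 × 10 = 400
  Orifice wear: 3 × 9 × 7 = 189
RPN > 120: Solder joint delamination (180), O-ring stripping (360), Fastener missing (378), Manifold deformation (490), Weld corrosion (400), Orifice wear (189).
Sum: 180 + 360 + 378 + 490 + 400 + 189 = 1997.

1997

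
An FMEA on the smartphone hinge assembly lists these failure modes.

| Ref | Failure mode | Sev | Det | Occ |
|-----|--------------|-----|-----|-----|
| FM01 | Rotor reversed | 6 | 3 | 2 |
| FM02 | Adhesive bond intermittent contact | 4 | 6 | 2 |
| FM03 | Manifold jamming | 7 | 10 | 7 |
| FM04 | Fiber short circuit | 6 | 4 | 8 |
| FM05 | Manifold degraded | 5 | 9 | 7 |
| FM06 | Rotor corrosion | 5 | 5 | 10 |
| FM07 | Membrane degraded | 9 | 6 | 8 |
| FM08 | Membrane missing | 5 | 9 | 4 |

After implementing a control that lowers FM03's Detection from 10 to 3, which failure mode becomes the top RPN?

RPN = Severity × Occurrence × Detection:
  FM01: 6 × 2 × 3 = 36
  FM02: 4 × 2 × 6 = 48
  FM03: 7 × 7 × 10 = 490
  FM04: 6 × 8 × 4 = 192
  FM05: 5 × 7 × 9 = 315
  FM06: 5 × 10 × 5 = 250
  FM07: 9 × 8 × 6 = 432
  FM08: 5 × 4 × 9 = 180
After action: FM03 → 7 × 7 × 3 = 147.
Revised RPNs: FM07=432, FM05=315, FM06=250, FM04=192, FM08=180, FM03=147, FM02=48, FM01=36.
Highest is now FM07 (432).

FM07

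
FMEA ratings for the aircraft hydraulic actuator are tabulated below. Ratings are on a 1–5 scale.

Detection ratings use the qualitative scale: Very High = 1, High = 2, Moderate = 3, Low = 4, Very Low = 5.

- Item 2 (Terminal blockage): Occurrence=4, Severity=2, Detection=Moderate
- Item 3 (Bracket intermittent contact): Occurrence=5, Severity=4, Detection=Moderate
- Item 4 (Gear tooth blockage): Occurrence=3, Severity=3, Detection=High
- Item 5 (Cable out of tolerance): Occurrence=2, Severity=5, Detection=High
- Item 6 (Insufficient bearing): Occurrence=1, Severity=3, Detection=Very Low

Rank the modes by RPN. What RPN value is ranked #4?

18

RPN = Severity × Occurrence × Detection:
  Item 2: 2 × 4 × 3 = 24
  Item 3: 4 × 5 × 3 = 60
  Item 4: 3 × 3 × 2 = 18
  Item 5: 5 × 2 × 2 = 20
  Item 6: 3 × 1 × 5 = 15
Sorted descending: 60, 24, 20, 18, 15.
The fourth-highest RPN is 18 (Item 4).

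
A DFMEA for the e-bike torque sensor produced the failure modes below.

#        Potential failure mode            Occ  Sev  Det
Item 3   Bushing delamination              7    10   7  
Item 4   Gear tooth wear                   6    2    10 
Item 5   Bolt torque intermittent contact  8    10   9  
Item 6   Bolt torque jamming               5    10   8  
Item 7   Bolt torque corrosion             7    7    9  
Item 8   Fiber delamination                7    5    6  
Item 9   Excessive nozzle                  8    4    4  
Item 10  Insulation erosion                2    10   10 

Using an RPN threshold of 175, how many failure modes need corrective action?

RPN = Severity × Occurrence × Detection:
  Item 3: 10 × 7 × 7 = 490
  Item 4: 2 × 6 × 10 = 120
  Item 5: 10 × 8 × 9 = 720
  Item 6: 10 × 5 × 8 = 400
  Item 7: 7 × 7 × 9 = 441
  Item 8: 5 × 7 × 6 = 210
  Item 9: 4 × 8 × 4 = 128
  Item 10: 10 × 2 × 10 = 200
Modes with RPN ≥ 175: Item 3 (490), Item 5 (720), Item 6 (400), Item 7 (441), Item 8 (210), Item 10 (200) → 6.

6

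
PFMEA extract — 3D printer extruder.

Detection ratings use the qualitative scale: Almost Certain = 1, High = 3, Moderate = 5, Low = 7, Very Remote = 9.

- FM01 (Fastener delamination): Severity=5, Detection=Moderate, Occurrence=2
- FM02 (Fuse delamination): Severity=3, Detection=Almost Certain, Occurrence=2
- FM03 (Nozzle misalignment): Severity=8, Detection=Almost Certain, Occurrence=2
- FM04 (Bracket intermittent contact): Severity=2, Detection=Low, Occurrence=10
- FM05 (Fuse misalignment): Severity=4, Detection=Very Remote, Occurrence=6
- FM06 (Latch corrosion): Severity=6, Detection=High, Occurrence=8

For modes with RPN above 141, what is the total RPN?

RPN = Severity × Occurrence × Detection:
  FM01: 5 × 2 × 5 = 50
  FM02: 3 × 2 × 1 = 6
  FM03: 8 × 2 × 1 = 16
  FM04: 2 × 10 × 7 = 140
  FM05: 4 × 6 × 9 = 216
  FM06: 6 × 8 × 3 = 144
RPN > 141: FM05 (216), FM06 (144).
Sum: 216 + 144 = 360.

360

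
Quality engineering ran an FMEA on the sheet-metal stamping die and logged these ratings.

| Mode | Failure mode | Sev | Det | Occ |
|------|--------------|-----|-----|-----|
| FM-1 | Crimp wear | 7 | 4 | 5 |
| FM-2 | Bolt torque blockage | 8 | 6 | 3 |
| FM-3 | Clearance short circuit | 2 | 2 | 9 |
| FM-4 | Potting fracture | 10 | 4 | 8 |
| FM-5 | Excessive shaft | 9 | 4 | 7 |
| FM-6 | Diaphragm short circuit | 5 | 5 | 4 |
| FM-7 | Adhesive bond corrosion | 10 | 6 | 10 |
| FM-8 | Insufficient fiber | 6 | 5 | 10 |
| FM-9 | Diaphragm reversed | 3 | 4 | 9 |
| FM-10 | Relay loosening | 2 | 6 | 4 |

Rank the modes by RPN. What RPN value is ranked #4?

252

RPN = Severity × Occurrence × Detection:
  FM-1: 7 × 5 × 4 = 140
  FM-2: 8 × 3 × 6 = 144
  FM-3: 2 × 9 × 2 = 36
  FM-4: 10 × 8 × 4 = 320
  FM-5: 9 × 7 × 4 = 252
  FM-6: 5 × 4 × 5 = 100
  FM-7: 10 × 10 × 6 = 600
  FM-8: 6 × 10 × 5 = 300
  FM-9: 3 × 9 × 4 = 108
  FM-10: 2 × 4 × 6 = 48
Sorted descending: 600, 320, 300, 252, 144, 140, 108, 100, 48, 36.
The fourth-highest RPN is 252 (FM-5).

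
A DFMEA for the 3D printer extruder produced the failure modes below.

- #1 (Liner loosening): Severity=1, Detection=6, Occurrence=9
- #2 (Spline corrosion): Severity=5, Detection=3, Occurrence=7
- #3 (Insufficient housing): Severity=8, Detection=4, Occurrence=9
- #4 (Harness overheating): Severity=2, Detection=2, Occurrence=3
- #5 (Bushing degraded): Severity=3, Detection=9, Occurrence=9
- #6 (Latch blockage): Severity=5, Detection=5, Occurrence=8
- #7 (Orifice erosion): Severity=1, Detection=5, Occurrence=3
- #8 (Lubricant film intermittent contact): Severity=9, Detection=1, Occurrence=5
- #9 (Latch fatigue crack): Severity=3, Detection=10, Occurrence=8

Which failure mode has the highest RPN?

RPN = Severity × Occurrence × Detection:
  #1: 1 × 9 × 6 = 54
  #2: 5 × 7 × 3 = 105
  #3: 8 × 9 × 4 = 288
  #4: 2 × 3 × 2 = 12
  #5: 3 × 9 × 9 = 243
  #6: 5 × 8 × 5 = 200
  #7: 1 × 3 × 5 = 15
  #8: 9 × 5 × 1 = 45
  #9: 3 × 8 × 10 = 240
Highest RPN is 288 → #3.

#3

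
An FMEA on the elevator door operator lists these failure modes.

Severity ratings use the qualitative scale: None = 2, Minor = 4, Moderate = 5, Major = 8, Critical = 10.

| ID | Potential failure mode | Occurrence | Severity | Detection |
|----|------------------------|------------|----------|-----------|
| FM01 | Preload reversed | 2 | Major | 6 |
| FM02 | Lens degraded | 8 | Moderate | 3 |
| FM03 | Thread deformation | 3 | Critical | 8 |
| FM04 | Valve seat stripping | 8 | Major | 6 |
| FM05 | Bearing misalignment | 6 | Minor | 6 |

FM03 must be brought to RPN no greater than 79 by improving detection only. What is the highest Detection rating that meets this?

2

FM03: S=10, O=3, D=8 → current RPN = 240.
Fixed product = 30. Need 30 × D ≤ 79, so D ≤ 79/30 = 2.63.
Maximum integer Detection rating = 2 (gives RPN 60; D=3 would give 90 > 79).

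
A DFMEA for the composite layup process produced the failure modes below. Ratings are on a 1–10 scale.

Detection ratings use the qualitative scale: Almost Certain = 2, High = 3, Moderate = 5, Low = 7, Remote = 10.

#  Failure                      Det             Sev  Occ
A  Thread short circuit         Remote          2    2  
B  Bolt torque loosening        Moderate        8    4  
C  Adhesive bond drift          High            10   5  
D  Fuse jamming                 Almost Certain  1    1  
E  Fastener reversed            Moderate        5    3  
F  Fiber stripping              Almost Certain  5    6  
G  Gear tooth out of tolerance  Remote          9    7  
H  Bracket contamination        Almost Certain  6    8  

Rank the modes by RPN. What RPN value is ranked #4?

96

RPN = Severity × Occurrence × Detection:
  A: 2 × 2 × 10 = 40
  B: 8 × 4 × 5 = 160
  C: 10 × 5 × 3 = 150
  D: 1 × 1 × 2 = 2
  E: 5 × 3 × 5 = 75
  F: 5 × 6 × 2 = 60
  G: 9 × 7 × 10 = 630
  H: 6 × 8 × 2 = 96
Sorted descending: 630, 160, 150, 96, 75, 60, 40, 2.
The fourth-highest RPN is 96 (H).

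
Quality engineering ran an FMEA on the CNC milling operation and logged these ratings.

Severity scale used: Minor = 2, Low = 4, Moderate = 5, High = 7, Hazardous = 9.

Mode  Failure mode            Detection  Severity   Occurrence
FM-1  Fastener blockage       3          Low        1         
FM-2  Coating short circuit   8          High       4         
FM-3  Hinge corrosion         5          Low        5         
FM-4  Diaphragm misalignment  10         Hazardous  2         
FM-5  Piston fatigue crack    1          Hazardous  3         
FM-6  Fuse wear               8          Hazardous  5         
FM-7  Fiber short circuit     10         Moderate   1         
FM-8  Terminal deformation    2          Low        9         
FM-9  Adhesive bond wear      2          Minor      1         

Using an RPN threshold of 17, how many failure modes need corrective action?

7

RPN = Severity × Occurrence × Detection:
  FM-1: 4 × 1 × 3 = 12
  FM-2: 7 × 4 × 8 = 224
  FM-3: 4 × 5 × 5 = 100
  FM-4: 9 × 2 × 10 = 180
  FM-5: 9 × 3 × 1 = 27
  FM-6: 9 × 5 × 8 = 360
  FM-7: 5 × 1 × 10 = 50
  FM-8: 4 × 9 × 2 = 72
  FM-9: 2 × 1 × 2 = 4
Modes with RPN ≥ 17: FM-2 (224), FM-3 (100), FM-4 (180), FM-5 (27), FM-6 (360), FM-7 (50), FM-8 (72) → 7.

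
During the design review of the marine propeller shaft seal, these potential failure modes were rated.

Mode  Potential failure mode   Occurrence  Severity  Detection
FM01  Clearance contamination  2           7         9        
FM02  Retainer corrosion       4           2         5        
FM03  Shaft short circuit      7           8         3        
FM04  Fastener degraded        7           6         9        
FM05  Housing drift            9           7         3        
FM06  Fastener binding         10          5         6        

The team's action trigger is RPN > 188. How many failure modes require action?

RPN = Severity × Occurrence × Detection:
  FM01: 7 × 2 × 9 = 126
  FM02: 2 × 4 × 5 = 40
  FM03: 8 × 7 × 3 = 168
  FM04: 6 × 7 × 9 = 378
  FM05: 7 × 9 × 3 = 189
  FM06: 5 × 10 × 6 = 300
Modes with RPN > 188: FM04 (378), FM05 (189), FM06 (300) → 3.

3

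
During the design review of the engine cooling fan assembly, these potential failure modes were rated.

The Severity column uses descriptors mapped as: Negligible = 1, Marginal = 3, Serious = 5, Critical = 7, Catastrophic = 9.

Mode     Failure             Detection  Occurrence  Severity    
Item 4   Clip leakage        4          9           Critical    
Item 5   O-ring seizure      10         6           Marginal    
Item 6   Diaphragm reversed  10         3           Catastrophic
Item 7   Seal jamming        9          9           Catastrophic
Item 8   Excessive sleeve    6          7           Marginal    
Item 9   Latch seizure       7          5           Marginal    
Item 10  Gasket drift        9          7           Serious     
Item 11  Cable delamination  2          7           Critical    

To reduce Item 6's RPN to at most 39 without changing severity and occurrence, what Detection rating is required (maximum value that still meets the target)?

Item 6: S=9, O=3, D=10 → current RPN = 270.
Fixed product = 27. Need 27 × D ≤ 39, so D ≤ 39/27 = 1.44.
Maximum integer Detection rating = 1 (gives RPN 27; D=2 would give 54 > 39).

1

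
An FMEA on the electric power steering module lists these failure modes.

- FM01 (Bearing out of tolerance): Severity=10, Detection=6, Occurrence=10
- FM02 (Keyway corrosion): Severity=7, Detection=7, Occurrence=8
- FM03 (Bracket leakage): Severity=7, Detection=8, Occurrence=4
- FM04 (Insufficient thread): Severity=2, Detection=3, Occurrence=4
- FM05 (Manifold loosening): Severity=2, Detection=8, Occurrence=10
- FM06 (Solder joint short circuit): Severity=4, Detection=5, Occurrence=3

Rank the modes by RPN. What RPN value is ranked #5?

60

RPN = Severity × Occurrence × Detection:
  FM01: 10 × 10 × 6 = 600
  FM02: 7 × 8 × 7 = 392
  FM03: 7 × 4 × 8 = 224
  FM04: 2 × 4 × 3 = 24
  FM05: 2 × 10 × 8 = 160
  FM06: 4 × 3 × 5 = 60
Sorted descending: 600, 392, 224, 160, 60, 24.
The fifth-highest RPN is 60 (FM06).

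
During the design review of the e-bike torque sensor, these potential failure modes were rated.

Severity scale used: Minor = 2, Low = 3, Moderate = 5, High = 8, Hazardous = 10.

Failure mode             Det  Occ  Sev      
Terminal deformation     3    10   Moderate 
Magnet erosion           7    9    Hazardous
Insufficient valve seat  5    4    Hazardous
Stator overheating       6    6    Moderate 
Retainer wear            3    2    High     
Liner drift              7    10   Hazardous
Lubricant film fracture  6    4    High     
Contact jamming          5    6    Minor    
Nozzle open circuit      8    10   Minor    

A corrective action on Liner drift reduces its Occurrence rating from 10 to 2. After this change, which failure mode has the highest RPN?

RPN = Severity × Occurrence × Detection:
  Terminal deformation: 5 × 10 × 3 = 150
  Magnet erosion: 10 × 9 × 7 = 630
  Insufficient valve seat: 10 × 4 × 5 = 200
  Stator overheating: 5 × 6 × 6 = 180
  Retainer wear: 8 × 2 × 3 = 48
  Liner drift: 10 × 10 × 7 = 700
  Lubricant film fracture: 8 × 4 × 6 = 192
  Contact jamming: 2 × 6 × 5 = 60
  Nozzle open circuit: 2 × 10 × 8 = 160
After action: Liner drift → 10 × 2 × 7 = 140.
Revised RPNs: Magnet erosion=630, Insufficient valve seat=200, Lubricant film fracture=192, Stator overheating=180, Nozzle open circuit=160, Terminal deformation=150, Liner drift=140, Contact jamming=60, Retainer wear=48.
Highest is now Magnet erosion (630).

Magnet erosion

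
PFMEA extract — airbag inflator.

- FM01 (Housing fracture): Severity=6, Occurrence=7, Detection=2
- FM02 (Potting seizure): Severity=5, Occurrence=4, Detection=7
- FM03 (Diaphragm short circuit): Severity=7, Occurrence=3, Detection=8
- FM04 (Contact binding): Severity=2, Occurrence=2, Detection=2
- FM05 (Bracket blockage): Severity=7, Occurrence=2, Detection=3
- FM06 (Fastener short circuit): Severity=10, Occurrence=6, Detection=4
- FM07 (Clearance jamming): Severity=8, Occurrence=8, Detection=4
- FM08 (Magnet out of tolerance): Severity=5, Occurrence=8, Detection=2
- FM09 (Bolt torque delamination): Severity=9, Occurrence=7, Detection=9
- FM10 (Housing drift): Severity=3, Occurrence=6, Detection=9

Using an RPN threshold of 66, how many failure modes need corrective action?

RPN = Severity × Occurrence × Detection:
  FM01: 6 × 7 × 2 = 84
  FM02: 5 × 4 × 7 = 140
  FM03: 7 × 3 × 8 = 168
  FM04: 2 × 2 × 2 = 8
  FM05: 7 × 2 × 3 = 42
  FM06: 10 × 6 × 4 = 240
  FM07: 8 × 8 × 4 = 256
  FM08: 5 × 8 × 2 = 80
  FM09: 9 × 7 × 9 = 567
  FM10: 3 × 6 × 9 = 162
Modes with RPN ≥ 66: FM01 (84), FM02 (140), FM03 (168), FM06 (240), FM07 (256), FM08 (80), FM09 (567), FM10 (162) → 8.

8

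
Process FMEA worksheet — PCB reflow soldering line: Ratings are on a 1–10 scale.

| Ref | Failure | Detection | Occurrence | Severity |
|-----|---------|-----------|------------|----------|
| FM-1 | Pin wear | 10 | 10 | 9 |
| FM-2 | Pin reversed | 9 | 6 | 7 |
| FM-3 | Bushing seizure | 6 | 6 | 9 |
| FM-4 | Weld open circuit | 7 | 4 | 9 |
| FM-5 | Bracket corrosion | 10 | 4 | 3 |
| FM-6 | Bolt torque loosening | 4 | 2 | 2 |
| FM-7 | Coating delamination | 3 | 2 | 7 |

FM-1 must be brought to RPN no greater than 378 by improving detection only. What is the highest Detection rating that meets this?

FM-1: S=9, O=10, D=10 → current RPN = 900.
Fixed product = 90. Need 90 × D ≤ 378, so D ≤ 378/90 = 4.20.
Maximum integer Detection rating = 4 (gives RPN 360; D=5 would give 450 > 378).

4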